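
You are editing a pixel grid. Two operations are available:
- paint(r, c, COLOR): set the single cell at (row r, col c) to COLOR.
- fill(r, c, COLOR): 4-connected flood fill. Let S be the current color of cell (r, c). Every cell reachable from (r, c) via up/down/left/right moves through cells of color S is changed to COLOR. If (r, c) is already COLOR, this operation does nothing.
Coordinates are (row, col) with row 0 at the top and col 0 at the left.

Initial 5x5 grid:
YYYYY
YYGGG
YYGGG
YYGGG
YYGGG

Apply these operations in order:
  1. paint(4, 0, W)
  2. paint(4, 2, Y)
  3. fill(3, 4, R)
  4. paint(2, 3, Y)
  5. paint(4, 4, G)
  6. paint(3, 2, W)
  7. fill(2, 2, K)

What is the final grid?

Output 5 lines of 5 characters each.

Answer: YYYYY
YYKKK
YYKYK
YYWKK
WYYKG

Derivation:
After op 1 paint(4,0,W):
YYYYY
YYGGG
YYGGG
YYGGG
WYGGG
After op 2 paint(4,2,Y):
YYYYY
YYGGG
YYGGG
YYGGG
WYYGG
After op 3 fill(3,4,R) [11 cells changed]:
YYYYY
YYRRR
YYRRR
YYRRR
WYYRR
After op 4 paint(2,3,Y):
YYYYY
YYRRR
YYRYR
YYRRR
WYYRR
After op 5 paint(4,4,G):
YYYYY
YYRRR
YYRYR
YYRRR
WYYRG
After op 6 paint(3,2,W):
YYYYY
YYRRR
YYRYR
YYWRR
WYYRG
After op 7 fill(2,2,K) [8 cells changed]:
YYYYY
YYKKK
YYKYK
YYWKK
WYYKG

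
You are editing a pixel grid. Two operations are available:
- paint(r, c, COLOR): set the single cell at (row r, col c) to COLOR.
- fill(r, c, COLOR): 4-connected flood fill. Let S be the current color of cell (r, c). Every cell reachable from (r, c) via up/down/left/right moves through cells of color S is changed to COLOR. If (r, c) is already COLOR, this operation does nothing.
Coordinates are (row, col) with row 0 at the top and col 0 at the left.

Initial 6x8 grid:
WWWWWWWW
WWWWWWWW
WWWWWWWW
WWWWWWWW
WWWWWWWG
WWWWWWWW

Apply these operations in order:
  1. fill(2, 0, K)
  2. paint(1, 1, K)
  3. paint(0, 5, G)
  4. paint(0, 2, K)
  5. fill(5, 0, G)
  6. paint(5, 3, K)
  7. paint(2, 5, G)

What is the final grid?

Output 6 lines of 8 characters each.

After op 1 fill(2,0,K) [47 cells changed]:
KKKKKKKK
KKKKKKKK
KKKKKKKK
KKKKKKKK
KKKKKKKG
KKKKKKKK
After op 2 paint(1,1,K):
KKKKKKKK
KKKKKKKK
KKKKKKKK
KKKKKKKK
KKKKKKKG
KKKKKKKK
After op 3 paint(0,5,G):
KKKKKGKK
KKKKKKKK
KKKKKKKK
KKKKKKKK
KKKKKKKG
KKKKKKKK
After op 4 paint(0,2,K):
KKKKKGKK
KKKKKKKK
KKKKKKKK
KKKKKKKK
KKKKKKKG
KKKKKKKK
After op 5 fill(5,0,G) [46 cells changed]:
GGGGGGGG
GGGGGGGG
GGGGGGGG
GGGGGGGG
GGGGGGGG
GGGGGGGG
After op 6 paint(5,3,K):
GGGGGGGG
GGGGGGGG
GGGGGGGG
GGGGGGGG
GGGGGGGG
GGGKGGGG
After op 7 paint(2,5,G):
GGGGGGGG
GGGGGGGG
GGGGGGGG
GGGGGGGG
GGGGGGGG
GGGKGGGG

Answer: GGGGGGGG
GGGGGGGG
GGGGGGGG
GGGGGGGG
GGGGGGGG
GGGKGGGG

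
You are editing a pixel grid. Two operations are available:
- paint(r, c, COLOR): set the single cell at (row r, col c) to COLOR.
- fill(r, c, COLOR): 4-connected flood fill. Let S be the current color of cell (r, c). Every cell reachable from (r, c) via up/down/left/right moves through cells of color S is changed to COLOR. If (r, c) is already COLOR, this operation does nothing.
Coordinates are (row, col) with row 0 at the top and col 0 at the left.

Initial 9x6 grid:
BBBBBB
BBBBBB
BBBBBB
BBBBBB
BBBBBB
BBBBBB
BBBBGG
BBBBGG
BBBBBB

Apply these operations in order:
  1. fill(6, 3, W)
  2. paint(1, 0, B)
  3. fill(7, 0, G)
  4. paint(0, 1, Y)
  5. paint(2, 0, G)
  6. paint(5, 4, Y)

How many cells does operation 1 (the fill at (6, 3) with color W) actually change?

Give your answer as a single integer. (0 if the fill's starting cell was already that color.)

Answer: 50

Derivation:
After op 1 fill(6,3,W) [50 cells changed]:
WWWWWW
WWWWWW
WWWWWW
WWWWWW
WWWWWW
WWWWWW
WWWWGG
WWWWGG
WWWWWW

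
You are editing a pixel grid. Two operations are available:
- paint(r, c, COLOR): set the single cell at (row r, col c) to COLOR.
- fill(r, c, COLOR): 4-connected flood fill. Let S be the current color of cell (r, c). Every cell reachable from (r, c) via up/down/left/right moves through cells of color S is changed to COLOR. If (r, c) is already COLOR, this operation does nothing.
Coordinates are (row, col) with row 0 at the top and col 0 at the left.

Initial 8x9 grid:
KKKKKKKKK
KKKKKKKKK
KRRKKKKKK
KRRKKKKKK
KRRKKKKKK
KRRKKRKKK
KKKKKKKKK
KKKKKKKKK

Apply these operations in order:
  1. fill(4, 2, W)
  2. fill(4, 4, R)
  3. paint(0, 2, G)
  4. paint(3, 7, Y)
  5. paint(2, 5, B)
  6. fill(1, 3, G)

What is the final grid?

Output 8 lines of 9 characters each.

After op 1 fill(4,2,W) [8 cells changed]:
KKKKKKKKK
KKKKKKKKK
KWWKKKKKK
KWWKKKKKK
KWWKKKKKK
KWWKKRKKK
KKKKKKKKK
KKKKKKKKK
After op 2 fill(4,4,R) [63 cells changed]:
RRRRRRRRR
RRRRRRRRR
RWWRRRRRR
RWWRRRRRR
RWWRRRRRR
RWWRRRRRR
RRRRRRRRR
RRRRRRRRR
After op 3 paint(0,2,G):
RRGRRRRRR
RRRRRRRRR
RWWRRRRRR
RWWRRRRRR
RWWRRRRRR
RWWRRRRRR
RRRRRRRRR
RRRRRRRRR
After op 4 paint(3,7,Y):
RRGRRRRRR
RRRRRRRRR
RWWRRRRRR
RWWRRRRYR
RWWRRRRRR
RWWRRRRRR
RRRRRRRRR
RRRRRRRRR
After op 5 paint(2,5,B):
RRGRRRRRR
RRRRRRRRR
RWWRRBRRR
RWWRRRRYR
RWWRRRRRR
RWWRRRRRR
RRRRRRRRR
RRRRRRRRR
After op 6 fill(1,3,G) [61 cells changed]:
GGGGGGGGG
GGGGGGGGG
GWWGGBGGG
GWWGGGGYG
GWWGGGGGG
GWWGGGGGG
GGGGGGGGG
GGGGGGGGG

Answer: GGGGGGGGG
GGGGGGGGG
GWWGGBGGG
GWWGGGGYG
GWWGGGGGG
GWWGGGGGG
GGGGGGGGG
GGGGGGGGG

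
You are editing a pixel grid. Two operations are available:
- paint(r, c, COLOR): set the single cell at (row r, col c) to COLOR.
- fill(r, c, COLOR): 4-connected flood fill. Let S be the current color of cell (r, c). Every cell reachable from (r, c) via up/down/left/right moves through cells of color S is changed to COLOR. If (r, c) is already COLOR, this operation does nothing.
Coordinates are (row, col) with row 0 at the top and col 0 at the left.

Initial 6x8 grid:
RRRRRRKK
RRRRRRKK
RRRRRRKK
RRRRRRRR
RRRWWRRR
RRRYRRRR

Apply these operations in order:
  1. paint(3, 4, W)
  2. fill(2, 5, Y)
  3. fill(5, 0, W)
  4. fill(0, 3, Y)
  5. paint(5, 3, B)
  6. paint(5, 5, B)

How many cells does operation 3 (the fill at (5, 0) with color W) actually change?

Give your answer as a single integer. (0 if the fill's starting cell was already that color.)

Answer: 39

Derivation:
After op 1 paint(3,4,W):
RRRRRRKK
RRRRRRKK
RRRRRRKK
RRRRWRRR
RRRWWRRR
RRRYRRRR
After op 2 fill(2,5,Y) [38 cells changed]:
YYYYYYKK
YYYYYYKK
YYYYYYKK
YYYYWYYY
YYYWWYYY
YYYYYYYY
After op 3 fill(5,0,W) [39 cells changed]:
WWWWWWKK
WWWWWWKK
WWWWWWKK
WWWWWWWW
WWWWWWWW
WWWWWWWW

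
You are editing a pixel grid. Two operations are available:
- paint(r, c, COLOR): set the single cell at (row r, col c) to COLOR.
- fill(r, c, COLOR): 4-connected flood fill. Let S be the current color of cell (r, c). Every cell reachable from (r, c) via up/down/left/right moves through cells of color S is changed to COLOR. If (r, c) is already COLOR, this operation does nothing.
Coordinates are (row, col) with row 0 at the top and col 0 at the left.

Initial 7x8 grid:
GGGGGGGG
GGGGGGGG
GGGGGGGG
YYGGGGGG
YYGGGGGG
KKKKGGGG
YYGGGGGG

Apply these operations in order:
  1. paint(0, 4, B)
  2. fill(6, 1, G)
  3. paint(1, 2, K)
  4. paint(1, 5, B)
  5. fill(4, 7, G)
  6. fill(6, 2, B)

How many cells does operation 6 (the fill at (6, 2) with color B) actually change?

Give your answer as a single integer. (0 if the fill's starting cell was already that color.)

After op 1 paint(0,4,B):
GGGGBGGG
GGGGGGGG
GGGGGGGG
YYGGGGGG
YYGGGGGG
KKKKGGGG
YYGGGGGG
After op 2 fill(6,1,G) [2 cells changed]:
GGGGBGGG
GGGGGGGG
GGGGGGGG
YYGGGGGG
YYGGGGGG
KKKKGGGG
GGGGGGGG
After op 3 paint(1,2,K):
GGGGBGGG
GGKGGGGG
GGGGGGGG
YYGGGGGG
YYGGGGGG
KKKKGGGG
GGGGGGGG
After op 4 paint(1,5,B):
GGGGBGGG
GGKGGBGG
GGGGGGGG
YYGGGGGG
YYGGGGGG
KKKKGGGG
GGGGGGGG
After op 5 fill(4,7,G) [0 cells changed]:
GGGGBGGG
GGKGGBGG
GGGGGGGG
YYGGGGGG
YYGGGGGG
KKKKGGGG
GGGGGGGG
After op 6 fill(6,2,B) [45 cells changed]:
BBBBBBBB
BBKBBBBB
BBBBBBBB
YYBBBBBB
YYBBBBBB
KKKKBBBB
BBBBBBBB

Answer: 45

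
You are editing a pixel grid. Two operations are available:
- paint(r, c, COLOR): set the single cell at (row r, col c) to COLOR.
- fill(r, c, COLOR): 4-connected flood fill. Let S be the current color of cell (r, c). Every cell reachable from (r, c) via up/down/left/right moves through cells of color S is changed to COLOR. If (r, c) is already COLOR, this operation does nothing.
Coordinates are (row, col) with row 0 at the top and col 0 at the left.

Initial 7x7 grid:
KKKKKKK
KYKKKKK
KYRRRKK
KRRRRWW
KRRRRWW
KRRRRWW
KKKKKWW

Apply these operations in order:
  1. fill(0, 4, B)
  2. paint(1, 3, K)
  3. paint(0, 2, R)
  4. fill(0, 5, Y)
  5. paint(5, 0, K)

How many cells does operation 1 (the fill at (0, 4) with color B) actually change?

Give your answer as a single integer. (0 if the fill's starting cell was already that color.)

After op 1 fill(0,4,B) [24 cells changed]:
BBBBBBB
BYBBBBB
BYRRRBB
BRRRRWW
BRRRRWW
BRRRRWW
BBBBBWW

Answer: 24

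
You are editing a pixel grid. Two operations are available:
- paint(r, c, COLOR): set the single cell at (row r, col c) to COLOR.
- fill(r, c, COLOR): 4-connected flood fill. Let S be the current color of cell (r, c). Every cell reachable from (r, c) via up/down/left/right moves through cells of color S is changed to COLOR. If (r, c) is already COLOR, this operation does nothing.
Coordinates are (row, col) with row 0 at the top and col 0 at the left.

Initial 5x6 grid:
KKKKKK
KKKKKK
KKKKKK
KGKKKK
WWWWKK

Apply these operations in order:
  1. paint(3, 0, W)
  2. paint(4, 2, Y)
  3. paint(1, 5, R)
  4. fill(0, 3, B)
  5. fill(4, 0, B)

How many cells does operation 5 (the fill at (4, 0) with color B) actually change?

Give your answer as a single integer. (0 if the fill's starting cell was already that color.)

Answer: 3

Derivation:
After op 1 paint(3,0,W):
KKKKKK
KKKKKK
KKKKKK
WGKKKK
WWWWKK
After op 2 paint(4,2,Y):
KKKKKK
KKKKKK
KKKKKK
WGKKKK
WWYWKK
After op 3 paint(1,5,R):
KKKKKK
KKKKKR
KKKKKK
WGKKKK
WWYWKK
After op 4 fill(0,3,B) [23 cells changed]:
BBBBBB
BBBBBR
BBBBBB
WGBBBB
WWYWBB
After op 5 fill(4,0,B) [3 cells changed]:
BBBBBB
BBBBBR
BBBBBB
BGBBBB
BBYWBB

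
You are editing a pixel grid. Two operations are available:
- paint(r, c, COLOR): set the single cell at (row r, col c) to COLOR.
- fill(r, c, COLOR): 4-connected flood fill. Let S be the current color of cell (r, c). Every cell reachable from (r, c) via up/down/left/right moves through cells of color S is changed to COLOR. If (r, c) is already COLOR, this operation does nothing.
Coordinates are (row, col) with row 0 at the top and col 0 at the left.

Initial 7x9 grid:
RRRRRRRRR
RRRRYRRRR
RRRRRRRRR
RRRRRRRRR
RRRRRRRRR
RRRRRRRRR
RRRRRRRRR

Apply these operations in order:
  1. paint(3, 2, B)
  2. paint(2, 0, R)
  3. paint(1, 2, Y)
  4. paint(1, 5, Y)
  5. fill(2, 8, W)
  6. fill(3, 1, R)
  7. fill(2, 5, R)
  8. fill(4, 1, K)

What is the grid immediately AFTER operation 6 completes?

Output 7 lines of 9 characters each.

After op 1 paint(3,2,B):
RRRRRRRRR
RRRRYRRRR
RRRRRRRRR
RRBRRRRRR
RRRRRRRRR
RRRRRRRRR
RRRRRRRRR
After op 2 paint(2,0,R):
RRRRRRRRR
RRRRYRRRR
RRRRRRRRR
RRBRRRRRR
RRRRRRRRR
RRRRRRRRR
RRRRRRRRR
After op 3 paint(1,2,Y):
RRRRRRRRR
RRYRYRRRR
RRRRRRRRR
RRBRRRRRR
RRRRRRRRR
RRRRRRRRR
RRRRRRRRR
After op 4 paint(1,5,Y):
RRRRRRRRR
RRYRYYRRR
RRRRRRRRR
RRBRRRRRR
RRRRRRRRR
RRRRRRRRR
RRRRRRRRR
After op 5 fill(2,8,W) [59 cells changed]:
WWWWWWWWW
WWYWYYWWW
WWWWWWWWW
WWBWWWWWW
WWWWWWWWW
WWWWWWWWW
WWWWWWWWW
After op 6 fill(3,1,R) [59 cells changed]:
RRRRRRRRR
RRYRYYRRR
RRRRRRRRR
RRBRRRRRR
RRRRRRRRR
RRRRRRRRR
RRRRRRRRR

Answer: RRRRRRRRR
RRYRYYRRR
RRRRRRRRR
RRBRRRRRR
RRRRRRRRR
RRRRRRRRR
RRRRRRRRR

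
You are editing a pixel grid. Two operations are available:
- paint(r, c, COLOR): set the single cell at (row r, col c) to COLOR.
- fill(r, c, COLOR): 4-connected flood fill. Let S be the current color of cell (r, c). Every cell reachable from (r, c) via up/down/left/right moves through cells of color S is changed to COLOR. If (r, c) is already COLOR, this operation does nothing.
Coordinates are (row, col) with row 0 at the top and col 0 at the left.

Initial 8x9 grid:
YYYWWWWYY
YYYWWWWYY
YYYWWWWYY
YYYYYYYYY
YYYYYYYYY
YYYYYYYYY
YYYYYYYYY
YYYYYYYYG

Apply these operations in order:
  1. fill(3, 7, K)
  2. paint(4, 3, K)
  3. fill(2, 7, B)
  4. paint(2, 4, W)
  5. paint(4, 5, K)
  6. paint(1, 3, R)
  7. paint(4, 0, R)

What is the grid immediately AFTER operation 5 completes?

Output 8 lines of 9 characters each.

Answer: BBBWWWWBB
BBBWWWWBB
BBBWWWWBB
BBBBBBBBB
BBBBBKBBB
BBBBBBBBB
BBBBBBBBB
BBBBBBBBG

Derivation:
After op 1 fill(3,7,K) [59 cells changed]:
KKKWWWWKK
KKKWWWWKK
KKKWWWWKK
KKKKKKKKK
KKKKKKKKK
KKKKKKKKK
KKKKKKKKK
KKKKKKKKG
After op 2 paint(4,3,K):
KKKWWWWKK
KKKWWWWKK
KKKWWWWKK
KKKKKKKKK
KKKKKKKKK
KKKKKKKKK
KKKKKKKKK
KKKKKKKKG
After op 3 fill(2,7,B) [59 cells changed]:
BBBWWWWBB
BBBWWWWBB
BBBWWWWBB
BBBBBBBBB
BBBBBBBBB
BBBBBBBBB
BBBBBBBBB
BBBBBBBBG
After op 4 paint(2,4,W):
BBBWWWWBB
BBBWWWWBB
BBBWWWWBB
BBBBBBBBB
BBBBBBBBB
BBBBBBBBB
BBBBBBBBB
BBBBBBBBG
After op 5 paint(4,5,K):
BBBWWWWBB
BBBWWWWBB
BBBWWWWBB
BBBBBBBBB
BBBBBKBBB
BBBBBBBBB
BBBBBBBBB
BBBBBBBBG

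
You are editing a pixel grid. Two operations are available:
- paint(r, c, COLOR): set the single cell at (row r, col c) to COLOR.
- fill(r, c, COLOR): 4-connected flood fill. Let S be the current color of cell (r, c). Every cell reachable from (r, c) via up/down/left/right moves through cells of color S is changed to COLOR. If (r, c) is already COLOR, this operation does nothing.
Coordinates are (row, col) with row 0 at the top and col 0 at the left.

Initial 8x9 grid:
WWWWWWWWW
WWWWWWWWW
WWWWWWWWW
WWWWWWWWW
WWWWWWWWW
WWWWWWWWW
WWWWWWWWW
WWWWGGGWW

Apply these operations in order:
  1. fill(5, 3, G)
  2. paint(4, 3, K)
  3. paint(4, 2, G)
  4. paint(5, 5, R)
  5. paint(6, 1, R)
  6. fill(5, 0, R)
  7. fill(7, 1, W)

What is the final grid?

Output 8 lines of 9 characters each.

Answer: WWWWWWWWW
WWWWWWWWW
WWWWWWWWW
WWWWWWWWW
WWWKWWWWW
WWWWWWWWW
WWWWWWWWW
WWWWWWWWW

Derivation:
After op 1 fill(5,3,G) [69 cells changed]:
GGGGGGGGG
GGGGGGGGG
GGGGGGGGG
GGGGGGGGG
GGGGGGGGG
GGGGGGGGG
GGGGGGGGG
GGGGGGGGG
After op 2 paint(4,3,K):
GGGGGGGGG
GGGGGGGGG
GGGGGGGGG
GGGGGGGGG
GGGKGGGGG
GGGGGGGGG
GGGGGGGGG
GGGGGGGGG
After op 3 paint(4,2,G):
GGGGGGGGG
GGGGGGGGG
GGGGGGGGG
GGGGGGGGG
GGGKGGGGG
GGGGGGGGG
GGGGGGGGG
GGGGGGGGG
After op 4 paint(5,5,R):
GGGGGGGGG
GGGGGGGGG
GGGGGGGGG
GGGGGGGGG
GGGKGGGGG
GGGGGRGGG
GGGGGGGGG
GGGGGGGGG
After op 5 paint(6,1,R):
GGGGGGGGG
GGGGGGGGG
GGGGGGGGG
GGGGGGGGG
GGGKGGGGG
GGGGGRGGG
GRGGGGGGG
GGGGGGGGG
After op 6 fill(5,0,R) [69 cells changed]:
RRRRRRRRR
RRRRRRRRR
RRRRRRRRR
RRRRRRRRR
RRRKRRRRR
RRRRRRRRR
RRRRRRRRR
RRRRRRRRR
After op 7 fill(7,1,W) [71 cells changed]:
WWWWWWWWW
WWWWWWWWW
WWWWWWWWW
WWWWWWWWW
WWWKWWWWW
WWWWWWWWW
WWWWWWWWW
WWWWWWWWW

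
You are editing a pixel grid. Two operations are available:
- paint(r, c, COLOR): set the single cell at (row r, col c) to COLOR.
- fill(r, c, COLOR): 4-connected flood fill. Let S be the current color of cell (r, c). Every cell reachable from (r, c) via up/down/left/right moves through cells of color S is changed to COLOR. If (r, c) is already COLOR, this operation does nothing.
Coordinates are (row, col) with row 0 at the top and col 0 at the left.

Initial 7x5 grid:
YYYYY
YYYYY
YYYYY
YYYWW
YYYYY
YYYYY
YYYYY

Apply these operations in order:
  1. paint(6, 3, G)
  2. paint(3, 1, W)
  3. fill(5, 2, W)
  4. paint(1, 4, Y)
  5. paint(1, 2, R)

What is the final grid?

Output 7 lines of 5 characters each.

After op 1 paint(6,3,G):
YYYYY
YYYYY
YYYYY
YYYWW
YYYYY
YYYYY
YYYGY
After op 2 paint(3,1,W):
YYYYY
YYYYY
YYYYY
YWYWW
YYYYY
YYYYY
YYYGY
After op 3 fill(5,2,W) [31 cells changed]:
WWWWW
WWWWW
WWWWW
WWWWW
WWWWW
WWWWW
WWWGW
After op 4 paint(1,4,Y):
WWWWW
WWWWY
WWWWW
WWWWW
WWWWW
WWWWW
WWWGW
After op 5 paint(1,2,R):
WWWWW
WWRWY
WWWWW
WWWWW
WWWWW
WWWWW
WWWGW

Answer: WWWWW
WWRWY
WWWWW
WWWWW
WWWWW
WWWWW
WWWGW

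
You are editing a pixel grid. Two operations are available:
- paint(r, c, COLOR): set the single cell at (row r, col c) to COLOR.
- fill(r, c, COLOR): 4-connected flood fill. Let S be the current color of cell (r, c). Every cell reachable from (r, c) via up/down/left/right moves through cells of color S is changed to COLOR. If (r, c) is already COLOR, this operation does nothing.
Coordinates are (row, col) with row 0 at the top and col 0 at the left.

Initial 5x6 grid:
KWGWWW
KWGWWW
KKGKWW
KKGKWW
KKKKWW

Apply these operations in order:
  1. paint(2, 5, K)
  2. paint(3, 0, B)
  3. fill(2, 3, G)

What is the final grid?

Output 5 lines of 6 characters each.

Answer: GWGWWW
GWGWWW
GGGGWK
BGGGWW
GGGGWW

Derivation:
After op 1 paint(2,5,K):
KWGWWW
KWGWWW
KKGKWK
KKGKWW
KKKKWW
After op 2 paint(3,0,B):
KWGWWW
KWGWWW
KKGKWK
BKGKWW
KKKKWW
After op 3 fill(2,3,G) [11 cells changed]:
GWGWWW
GWGWWW
GGGGWK
BGGGWW
GGGGWW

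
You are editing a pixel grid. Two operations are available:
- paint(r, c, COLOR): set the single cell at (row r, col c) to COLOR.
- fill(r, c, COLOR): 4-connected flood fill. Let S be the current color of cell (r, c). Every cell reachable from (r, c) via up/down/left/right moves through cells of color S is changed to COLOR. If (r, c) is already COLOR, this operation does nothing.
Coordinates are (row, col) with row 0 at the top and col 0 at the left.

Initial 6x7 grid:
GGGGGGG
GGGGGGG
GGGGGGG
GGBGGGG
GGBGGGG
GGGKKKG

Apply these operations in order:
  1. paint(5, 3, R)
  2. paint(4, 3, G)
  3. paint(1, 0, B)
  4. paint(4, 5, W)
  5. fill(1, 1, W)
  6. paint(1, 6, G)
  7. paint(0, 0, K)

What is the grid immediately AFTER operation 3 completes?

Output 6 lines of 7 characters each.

Answer: GGGGGGG
BGGGGGG
GGGGGGG
GGBGGGG
GGBGGGG
GGGRKKG

Derivation:
After op 1 paint(5,3,R):
GGGGGGG
GGGGGGG
GGGGGGG
GGBGGGG
GGBGGGG
GGGRKKG
After op 2 paint(4,3,G):
GGGGGGG
GGGGGGG
GGGGGGG
GGBGGGG
GGBGGGG
GGGRKKG
After op 3 paint(1,0,B):
GGGGGGG
BGGGGGG
GGGGGGG
GGBGGGG
GGBGGGG
GGGRKKG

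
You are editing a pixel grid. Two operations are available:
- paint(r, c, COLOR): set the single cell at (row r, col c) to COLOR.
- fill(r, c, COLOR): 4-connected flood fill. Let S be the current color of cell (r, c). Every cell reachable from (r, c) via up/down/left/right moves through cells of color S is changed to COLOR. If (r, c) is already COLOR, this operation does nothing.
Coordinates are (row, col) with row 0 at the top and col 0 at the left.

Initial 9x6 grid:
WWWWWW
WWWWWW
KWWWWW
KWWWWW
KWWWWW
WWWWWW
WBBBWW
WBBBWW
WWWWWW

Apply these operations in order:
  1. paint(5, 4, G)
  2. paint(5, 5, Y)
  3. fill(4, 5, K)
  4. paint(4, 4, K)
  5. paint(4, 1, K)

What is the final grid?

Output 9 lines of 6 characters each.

After op 1 paint(5,4,G):
WWWWWW
WWWWWW
KWWWWW
KWWWWW
KWWWWW
WWWWGW
WBBBWW
WBBBWW
WWWWWW
After op 2 paint(5,5,Y):
WWWWWW
WWWWWW
KWWWWW
KWWWWW
KWWWWW
WWWWGY
WBBBWW
WBBBWW
WWWWWW
After op 3 fill(4,5,K) [43 cells changed]:
KKKKKK
KKKKKK
KKKKKK
KKKKKK
KKKKKK
KKKKGY
KBBBKK
KBBBKK
KKKKKK
After op 4 paint(4,4,K):
KKKKKK
KKKKKK
KKKKKK
KKKKKK
KKKKKK
KKKKGY
KBBBKK
KBBBKK
KKKKKK
After op 5 paint(4,1,K):
KKKKKK
KKKKKK
KKKKKK
KKKKKK
KKKKKK
KKKKGY
KBBBKK
KBBBKK
KKKKKK

Answer: KKKKKK
KKKKKK
KKKKKK
KKKKKK
KKKKKK
KKKKGY
KBBBKK
KBBBKK
KKKKKK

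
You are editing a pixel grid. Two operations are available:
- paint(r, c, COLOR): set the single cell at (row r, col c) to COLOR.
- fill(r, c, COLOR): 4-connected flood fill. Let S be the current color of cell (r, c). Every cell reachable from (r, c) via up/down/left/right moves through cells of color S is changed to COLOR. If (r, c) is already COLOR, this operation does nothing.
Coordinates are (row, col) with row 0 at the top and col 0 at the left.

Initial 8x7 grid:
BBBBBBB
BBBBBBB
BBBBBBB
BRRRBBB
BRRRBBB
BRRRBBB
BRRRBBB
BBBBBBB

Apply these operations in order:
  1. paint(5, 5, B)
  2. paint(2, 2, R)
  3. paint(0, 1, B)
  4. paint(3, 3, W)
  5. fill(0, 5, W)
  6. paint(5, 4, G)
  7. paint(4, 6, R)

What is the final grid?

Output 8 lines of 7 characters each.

After op 1 paint(5,5,B):
BBBBBBB
BBBBBBB
BBBBBBB
BRRRBBB
BRRRBBB
BRRRBBB
BRRRBBB
BBBBBBB
After op 2 paint(2,2,R):
BBBBBBB
BBBBBBB
BBRBBBB
BRRRBBB
BRRRBBB
BRRRBBB
BRRRBBB
BBBBBBB
After op 3 paint(0,1,B):
BBBBBBB
BBBBBBB
BBRBBBB
BRRRBBB
BRRRBBB
BRRRBBB
BRRRBBB
BBBBBBB
After op 4 paint(3,3,W):
BBBBBBB
BBBBBBB
BBRBBBB
BRRWBBB
BRRRBBB
BRRRBBB
BRRRBBB
BBBBBBB
After op 5 fill(0,5,W) [43 cells changed]:
WWWWWWW
WWWWWWW
WWRWWWW
WRRWWWW
WRRRWWW
WRRRWWW
WRRRWWW
WWWWWWW
After op 6 paint(5,4,G):
WWWWWWW
WWWWWWW
WWRWWWW
WRRWWWW
WRRRWWW
WRRRGWW
WRRRWWW
WWWWWWW
After op 7 paint(4,6,R):
WWWWWWW
WWWWWWW
WWRWWWW
WRRWWWW
WRRRWWR
WRRRGWW
WRRRWWW
WWWWWWW

Answer: WWWWWWW
WWWWWWW
WWRWWWW
WRRWWWW
WRRRWWR
WRRRGWW
WRRRWWW
WWWWWWW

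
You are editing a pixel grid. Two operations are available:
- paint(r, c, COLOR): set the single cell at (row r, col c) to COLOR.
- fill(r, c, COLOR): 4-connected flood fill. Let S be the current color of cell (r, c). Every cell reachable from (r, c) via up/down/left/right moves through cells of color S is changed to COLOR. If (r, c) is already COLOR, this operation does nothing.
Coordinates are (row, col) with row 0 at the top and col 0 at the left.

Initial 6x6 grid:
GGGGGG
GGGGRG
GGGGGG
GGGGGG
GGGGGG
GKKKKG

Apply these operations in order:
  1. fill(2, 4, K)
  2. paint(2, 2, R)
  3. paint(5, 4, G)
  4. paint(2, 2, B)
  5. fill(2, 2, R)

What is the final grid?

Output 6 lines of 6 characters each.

After op 1 fill(2,4,K) [31 cells changed]:
KKKKKK
KKKKRK
KKKKKK
KKKKKK
KKKKKK
KKKKKK
After op 2 paint(2,2,R):
KKKKKK
KKKKRK
KKRKKK
KKKKKK
KKKKKK
KKKKKK
After op 3 paint(5,4,G):
KKKKKK
KKKKRK
KKRKKK
KKKKKK
KKKKKK
KKKKGK
After op 4 paint(2,2,B):
KKKKKK
KKKKRK
KKBKKK
KKKKKK
KKKKKK
KKKKGK
After op 5 fill(2,2,R) [1 cells changed]:
KKKKKK
KKKKRK
KKRKKK
KKKKKK
KKKKKK
KKKKGK

Answer: KKKKKK
KKKKRK
KKRKKK
KKKKKK
KKKKKK
KKKKGK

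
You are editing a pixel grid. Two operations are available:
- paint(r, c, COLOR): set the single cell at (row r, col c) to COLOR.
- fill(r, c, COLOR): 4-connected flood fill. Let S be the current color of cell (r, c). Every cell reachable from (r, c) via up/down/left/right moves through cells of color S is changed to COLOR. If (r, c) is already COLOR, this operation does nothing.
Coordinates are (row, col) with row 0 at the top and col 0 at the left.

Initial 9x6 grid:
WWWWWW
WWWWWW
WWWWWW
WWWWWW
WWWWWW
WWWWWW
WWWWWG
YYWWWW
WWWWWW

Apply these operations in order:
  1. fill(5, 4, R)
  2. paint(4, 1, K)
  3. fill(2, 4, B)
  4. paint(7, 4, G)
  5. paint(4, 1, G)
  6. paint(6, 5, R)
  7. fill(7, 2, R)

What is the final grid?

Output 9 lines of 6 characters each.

After op 1 fill(5,4,R) [51 cells changed]:
RRRRRR
RRRRRR
RRRRRR
RRRRRR
RRRRRR
RRRRRR
RRRRRG
YYRRRR
RRRRRR
After op 2 paint(4,1,K):
RRRRRR
RRRRRR
RRRRRR
RRRRRR
RKRRRR
RRRRRR
RRRRRG
YYRRRR
RRRRRR
After op 3 fill(2,4,B) [50 cells changed]:
BBBBBB
BBBBBB
BBBBBB
BBBBBB
BKBBBB
BBBBBB
BBBBBG
YYBBBB
BBBBBB
After op 4 paint(7,4,G):
BBBBBB
BBBBBB
BBBBBB
BBBBBB
BKBBBB
BBBBBB
BBBBBG
YYBBGB
BBBBBB
After op 5 paint(4,1,G):
BBBBBB
BBBBBB
BBBBBB
BBBBBB
BGBBBB
BBBBBB
BBBBBG
YYBBGB
BBBBBB
After op 6 paint(6,5,R):
BBBBBB
BBBBBB
BBBBBB
BBBBBB
BGBBBB
BBBBBB
BBBBBR
YYBBGB
BBBBBB
After op 7 fill(7,2,R) [49 cells changed]:
RRRRRR
RRRRRR
RRRRRR
RRRRRR
RGRRRR
RRRRRR
RRRRRR
YYRRGR
RRRRRR

Answer: RRRRRR
RRRRRR
RRRRRR
RRRRRR
RGRRRR
RRRRRR
RRRRRR
YYRRGR
RRRRRR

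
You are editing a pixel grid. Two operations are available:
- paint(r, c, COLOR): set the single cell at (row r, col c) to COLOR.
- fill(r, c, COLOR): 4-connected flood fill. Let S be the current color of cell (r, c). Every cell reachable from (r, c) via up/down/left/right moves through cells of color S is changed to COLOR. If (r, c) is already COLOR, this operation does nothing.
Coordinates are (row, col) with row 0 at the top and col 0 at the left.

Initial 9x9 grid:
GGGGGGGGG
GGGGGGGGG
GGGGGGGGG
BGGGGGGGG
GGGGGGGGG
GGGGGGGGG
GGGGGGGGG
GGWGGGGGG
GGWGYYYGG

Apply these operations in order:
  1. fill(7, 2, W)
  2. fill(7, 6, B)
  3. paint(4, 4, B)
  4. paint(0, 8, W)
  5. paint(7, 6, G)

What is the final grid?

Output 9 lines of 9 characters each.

After op 1 fill(7,2,W) [0 cells changed]:
GGGGGGGGG
GGGGGGGGG
GGGGGGGGG
BGGGGGGGG
GGGGGGGGG
GGGGGGGGG
GGGGGGGGG
GGWGGGGGG
GGWGYYYGG
After op 2 fill(7,6,B) [75 cells changed]:
BBBBBBBBB
BBBBBBBBB
BBBBBBBBB
BBBBBBBBB
BBBBBBBBB
BBBBBBBBB
BBBBBBBBB
BBWBBBBBB
BBWBYYYBB
After op 3 paint(4,4,B):
BBBBBBBBB
BBBBBBBBB
BBBBBBBBB
BBBBBBBBB
BBBBBBBBB
BBBBBBBBB
BBBBBBBBB
BBWBBBBBB
BBWBYYYBB
After op 4 paint(0,8,W):
BBBBBBBBW
BBBBBBBBB
BBBBBBBBB
BBBBBBBBB
BBBBBBBBB
BBBBBBBBB
BBBBBBBBB
BBWBBBBBB
BBWBYYYBB
After op 5 paint(7,6,G):
BBBBBBBBW
BBBBBBBBB
BBBBBBBBB
BBBBBBBBB
BBBBBBBBB
BBBBBBBBB
BBBBBBBBB
BBWBBBGBB
BBWBYYYBB

Answer: BBBBBBBBW
BBBBBBBBB
BBBBBBBBB
BBBBBBBBB
BBBBBBBBB
BBBBBBBBB
BBBBBBBBB
BBWBBBGBB
BBWBYYYBB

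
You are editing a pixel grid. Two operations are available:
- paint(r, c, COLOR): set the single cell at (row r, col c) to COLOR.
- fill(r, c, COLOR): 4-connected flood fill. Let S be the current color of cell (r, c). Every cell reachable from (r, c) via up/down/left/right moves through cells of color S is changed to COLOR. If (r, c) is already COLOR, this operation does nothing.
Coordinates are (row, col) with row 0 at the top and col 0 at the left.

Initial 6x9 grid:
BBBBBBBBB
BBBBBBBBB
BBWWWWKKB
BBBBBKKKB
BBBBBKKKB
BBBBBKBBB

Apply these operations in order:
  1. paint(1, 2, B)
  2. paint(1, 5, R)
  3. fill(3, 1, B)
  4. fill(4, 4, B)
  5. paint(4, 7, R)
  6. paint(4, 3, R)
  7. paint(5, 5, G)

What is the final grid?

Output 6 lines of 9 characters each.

After op 1 paint(1,2,B):
BBBBBBBBB
BBBBBBBBB
BBWWWWKKB
BBBBBKKKB
BBBBBKKKB
BBBBBKBBB
After op 2 paint(1,5,R):
BBBBBBBBB
BBBBBRBBB
BBWWWWKKB
BBBBBKKKB
BBBBBKKKB
BBBBBKBBB
After op 3 fill(3,1,B) [0 cells changed]:
BBBBBBBBB
BBBBBRBBB
BBWWWWKKB
BBBBBKKKB
BBBBBKKKB
BBBBBKBBB
After op 4 fill(4,4,B) [0 cells changed]:
BBBBBBBBB
BBBBBRBBB
BBWWWWKKB
BBBBBKKKB
BBBBBKKKB
BBBBBKBBB
After op 5 paint(4,7,R):
BBBBBBBBB
BBBBBRBBB
BBWWWWKKB
BBBBBKKKB
BBBBBKKRB
BBBBBKBBB
After op 6 paint(4,3,R):
BBBBBBBBB
BBBBBRBBB
BBWWWWKKB
BBBBBKKKB
BBBRBKKRB
BBBBBKBBB
After op 7 paint(5,5,G):
BBBBBBBBB
BBBBBRBBB
BBWWWWKKB
BBBBBKKKB
BBBRBKKRB
BBBBBGBBB

Answer: BBBBBBBBB
BBBBBRBBB
BBWWWWKKB
BBBBBKKKB
BBBRBKKRB
BBBBBGBBB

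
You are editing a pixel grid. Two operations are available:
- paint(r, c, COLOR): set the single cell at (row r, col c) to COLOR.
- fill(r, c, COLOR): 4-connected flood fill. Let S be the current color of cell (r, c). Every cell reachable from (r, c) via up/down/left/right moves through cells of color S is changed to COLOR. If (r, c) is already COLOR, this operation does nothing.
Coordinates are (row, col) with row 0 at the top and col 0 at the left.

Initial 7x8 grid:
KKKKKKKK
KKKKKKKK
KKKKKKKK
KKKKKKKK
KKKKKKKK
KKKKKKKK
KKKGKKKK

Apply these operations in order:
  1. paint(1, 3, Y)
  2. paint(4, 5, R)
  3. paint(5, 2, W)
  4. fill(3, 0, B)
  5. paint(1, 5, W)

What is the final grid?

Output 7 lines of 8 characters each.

Answer: BBBBBBBB
BBBYBWBB
BBBBBBBB
BBBBBBBB
BBBBBRBB
BBWBBBBB
BBBGBBBB

Derivation:
After op 1 paint(1,3,Y):
KKKKKKKK
KKKYKKKK
KKKKKKKK
KKKKKKKK
KKKKKKKK
KKKKKKKK
KKKGKKKK
After op 2 paint(4,5,R):
KKKKKKKK
KKKYKKKK
KKKKKKKK
KKKKKKKK
KKKKKRKK
KKKKKKKK
KKKGKKKK
After op 3 paint(5,2,W):
KKKKKKKK
KKKYKKKK
KKKKKKKK
KKKKKKKK
KKKKKRKK
KKWKKKKK
KKKGKKKK
After op 4 fill(3,0,B) [52 cells changed]:
BBBBBBBB
BBBYBBBB
BBBBBBBB
BBBBBBBB
BBBBBRBB
BBWBBBBB
BBBGBBBB
After op 5 paint(1,5,W):
BBBBBBBB
BBBYBWBB
BBBBBBBB
BBBBBBBB
BBBBBRBB
BBWBBBBB
BBBGBBBB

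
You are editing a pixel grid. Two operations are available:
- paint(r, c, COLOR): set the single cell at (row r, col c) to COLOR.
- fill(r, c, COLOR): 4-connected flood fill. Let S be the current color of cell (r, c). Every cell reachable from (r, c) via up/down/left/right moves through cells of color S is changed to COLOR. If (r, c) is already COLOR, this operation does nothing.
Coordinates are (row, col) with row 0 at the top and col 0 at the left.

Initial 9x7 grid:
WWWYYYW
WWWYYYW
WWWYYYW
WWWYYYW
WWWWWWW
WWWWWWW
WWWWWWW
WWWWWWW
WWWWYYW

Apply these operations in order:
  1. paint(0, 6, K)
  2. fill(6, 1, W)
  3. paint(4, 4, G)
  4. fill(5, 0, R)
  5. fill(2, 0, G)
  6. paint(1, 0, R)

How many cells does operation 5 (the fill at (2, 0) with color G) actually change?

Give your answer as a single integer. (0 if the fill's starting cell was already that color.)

After op 1 paint(0,6,K):
WWWYYYK
WWWYYYW
WWWYYYW
WWWYYYW
WWWWWWW
WWWWWWW
WWWWWWW
WWWWWWW
WWWWYYW
After op 2 fill(6,1,W) [0 cells changed]:
WWWYYYK
WWWYYYW
WWWYYYW
WWWYYYW
WWWWWWW
WWWWWWW
WWWWWWW
WWWWWWW
WWWWYYW
After op 3 paint(4,4,G):
WWWYYYK
WWWYYYW
WWWYYYW
WWWYYYW
WWWWGWW
WWWWWWW
WWWWWWW
WWWWWWW
WWWWYYW
After op 4 fill(5,0,R) [47 cells changed]:
RRRYYYK
RRRYYYR
RRRYYYR
RRRYYYR
RRRRGRR
RRRRRRR
RRRRRRR
RRRRRRR
RRRRYYR
After op 5 fill(2,0,G) [47 cells changed]:
GGGYYYK
GGGYYYG
GGGYYYG
GGGYYYG
GGGGGGG
GGGGGGG
GGGGGGG
GGGGGGG
GGGGYYG

Answer: 47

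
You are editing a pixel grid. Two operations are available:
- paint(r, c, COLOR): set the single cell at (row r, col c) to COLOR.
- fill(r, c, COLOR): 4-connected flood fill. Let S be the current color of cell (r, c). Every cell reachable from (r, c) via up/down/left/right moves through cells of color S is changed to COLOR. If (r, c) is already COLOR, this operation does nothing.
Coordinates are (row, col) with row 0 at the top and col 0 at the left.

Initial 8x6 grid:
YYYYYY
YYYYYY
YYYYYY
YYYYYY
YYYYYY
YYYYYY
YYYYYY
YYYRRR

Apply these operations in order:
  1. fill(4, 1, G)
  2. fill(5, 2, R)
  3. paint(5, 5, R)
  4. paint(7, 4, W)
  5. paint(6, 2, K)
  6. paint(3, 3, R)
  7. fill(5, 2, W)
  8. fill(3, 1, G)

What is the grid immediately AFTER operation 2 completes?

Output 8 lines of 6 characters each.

After op 1 fill(4,1,G) [45 cells changed]:
GGGGGG
GGGGGG
GGGGGG
GGGGGG
GGGGGG
GGGGGG
GGGGGG
GGGRRR
After op 2 fill(5,2,R) [45 cells changed]:
RRRRRR
RRRRRR
RRRRRR
RRRRRR
RRRRRR
RRRRRR
RRRRRR
RRRRRR

Answer: RRRRRR
RRRRRR
RRRRRR
RRRRRR
RRRRRR
RRRRRR
RRRRRR
RRRRRR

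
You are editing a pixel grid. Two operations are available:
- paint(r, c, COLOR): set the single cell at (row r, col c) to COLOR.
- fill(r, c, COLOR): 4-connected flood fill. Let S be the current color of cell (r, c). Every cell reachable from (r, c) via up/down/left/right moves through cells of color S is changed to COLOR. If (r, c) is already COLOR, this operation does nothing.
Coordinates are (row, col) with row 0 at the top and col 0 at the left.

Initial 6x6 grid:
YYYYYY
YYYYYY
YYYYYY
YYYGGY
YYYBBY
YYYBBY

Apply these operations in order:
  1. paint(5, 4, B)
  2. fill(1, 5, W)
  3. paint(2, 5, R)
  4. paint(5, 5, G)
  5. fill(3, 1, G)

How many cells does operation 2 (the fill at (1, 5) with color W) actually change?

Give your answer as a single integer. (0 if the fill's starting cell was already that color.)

After op 1 paint(5,4,B):
YYYYYY
YYYYYY
YYYYYY
YYYGGY
YYYBBY
YYYBBY
After op 2 fill(1,5,W) [30 cells changed]:
WWWWWW
WWWWWW
WWWWWW
WWWGGW
WWWBBW
WWWBBW

Answer: 30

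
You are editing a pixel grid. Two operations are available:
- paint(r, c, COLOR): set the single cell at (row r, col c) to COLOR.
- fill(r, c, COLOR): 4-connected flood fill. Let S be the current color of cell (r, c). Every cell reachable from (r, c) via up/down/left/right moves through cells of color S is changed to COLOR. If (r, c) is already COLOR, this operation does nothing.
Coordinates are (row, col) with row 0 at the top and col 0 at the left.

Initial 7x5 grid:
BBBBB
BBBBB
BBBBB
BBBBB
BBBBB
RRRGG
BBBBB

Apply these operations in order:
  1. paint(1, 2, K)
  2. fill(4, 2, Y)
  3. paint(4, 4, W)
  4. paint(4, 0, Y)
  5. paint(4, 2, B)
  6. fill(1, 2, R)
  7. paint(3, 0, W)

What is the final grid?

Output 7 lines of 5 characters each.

After op 1 paint(1,2,K):
BBBBB
BBKBB
BBBBB
BBBBB
BBBBB
RRRGG
BBBBB
After op 2 fill(4,2,Y) [24 cells changed]:
YYYYY
YYKYY
YYYYY
YYYYY
YYYYY
RRRGG
BBBBB
After op 3 paint(4,4,W):
YYYYY
YYKYY
YYYYY
YYYYY
YYYYW
RRRGG
BBBBB
After op 4 paint(4,0,Y):
YYYYY
YYKYY
YYYYY
YYYYY
YYYYW
RRRGG
BBBBB
After op 5 paint(4,2,B):
YYYYY
YYKYY
YYYYY
YYYYY
YYBYW
RRRGG
BBBBB
After op 6 fill(1,2,R) [1 cells changed]:
YYYYY
YYRYY
YYYYY
YYYYY
YYBYW
RRRGG
BBBBB
After op 7 paint(3,0,W):
YYYYY
YYRYY
YYYYY
WYYYY
YYBYW
RRRGG
BBBBB

Answer: YYYYY
YYRYY
YYYYY
WYYYY
YYBYW
RRRGG
BBBBB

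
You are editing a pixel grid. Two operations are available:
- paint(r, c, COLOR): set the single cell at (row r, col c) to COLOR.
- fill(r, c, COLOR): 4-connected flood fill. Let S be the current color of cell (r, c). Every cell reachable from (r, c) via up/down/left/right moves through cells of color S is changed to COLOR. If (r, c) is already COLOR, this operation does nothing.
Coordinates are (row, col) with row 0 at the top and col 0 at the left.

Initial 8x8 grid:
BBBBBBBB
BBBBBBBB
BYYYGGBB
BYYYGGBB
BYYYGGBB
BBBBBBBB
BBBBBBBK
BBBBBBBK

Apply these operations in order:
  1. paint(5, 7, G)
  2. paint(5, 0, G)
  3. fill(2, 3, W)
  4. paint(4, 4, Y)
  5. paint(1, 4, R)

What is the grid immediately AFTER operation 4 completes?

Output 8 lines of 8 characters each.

After op 1 paint(5,7,G):
BBBBBBBB
BBBBBBBB
BYYYGGBB
BYYYGGBB
BYYYGGBB
BBBBBBBG
BBBBBBBK
BBBBBBBK
After op 2 paint(5,0,G):
BBBBBBBB
BBBBBBBB
BYYYGGBB
BYYYGGBB
BYYYGGBB
GBBBBBBG
BBBBBBBK
BBBBBBBK
After op 3 fill(2,3,W) [9 cells changed]:
BBBBBBBB
BBBBBBBB
BWWWGGBB
BWWWGGBB
BWWWGGBB
GBBBBBBG
BBBBBBBK
BBBBBBBK
After op 4 paint(4,4,Y):
BBBBBBBB
BBBBBBBB
BWWWGGBB
BWWWGGBB
BWWWYGBB
GBBBBBBG
BBBBBBBK
BBBBBBBK

Answer: BBBBBBBB
BBBBBBBB
BWWWGGBB
BWWWGGBB
BWWWYGBB
GBBBBBBG
BBBBBBBK
BBBBBBBK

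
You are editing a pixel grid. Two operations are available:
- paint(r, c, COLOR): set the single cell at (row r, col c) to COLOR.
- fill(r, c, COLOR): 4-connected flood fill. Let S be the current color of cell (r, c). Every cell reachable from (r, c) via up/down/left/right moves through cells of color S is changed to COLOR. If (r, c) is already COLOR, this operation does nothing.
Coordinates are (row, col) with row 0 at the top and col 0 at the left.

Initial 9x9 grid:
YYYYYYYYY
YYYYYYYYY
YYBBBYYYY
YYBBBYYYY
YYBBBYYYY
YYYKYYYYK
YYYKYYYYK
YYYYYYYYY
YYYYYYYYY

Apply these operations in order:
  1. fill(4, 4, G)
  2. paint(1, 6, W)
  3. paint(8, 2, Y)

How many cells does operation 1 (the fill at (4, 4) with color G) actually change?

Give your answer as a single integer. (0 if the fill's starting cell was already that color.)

After op 1 fill(4,4,G) [9 cells changed]:
YYYYYYYYY
YYYYYYYYY
YYGGGYYYY
YYGGGYYYY
YYGGGYYYY
YYYKYYYYK
YYYKYYYYK
YYYYYYYYY
YYYYYYYYY

Answer: 9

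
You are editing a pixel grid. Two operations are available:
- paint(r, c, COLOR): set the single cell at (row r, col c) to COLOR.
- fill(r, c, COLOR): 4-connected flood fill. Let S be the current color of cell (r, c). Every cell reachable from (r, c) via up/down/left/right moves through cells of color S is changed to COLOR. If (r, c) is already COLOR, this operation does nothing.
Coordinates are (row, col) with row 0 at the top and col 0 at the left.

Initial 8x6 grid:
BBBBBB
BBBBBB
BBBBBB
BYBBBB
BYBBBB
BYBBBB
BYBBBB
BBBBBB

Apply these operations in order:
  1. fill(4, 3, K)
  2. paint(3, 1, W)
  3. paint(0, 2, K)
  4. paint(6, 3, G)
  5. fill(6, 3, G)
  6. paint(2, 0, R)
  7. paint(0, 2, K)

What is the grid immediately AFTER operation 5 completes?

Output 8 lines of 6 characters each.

Answer: KKKKKK
KKKKKK
KKKKKK
KWKKKK
KYKKKK
KYKKKK
KYKGKK
KKKKKK

Derivation:
After op 1 fill(4,3,K) [44 cells changed]:
KKKKKK
KKKKKK
KKKKKK
KYKKKK
KYKKKK
KYKKKK
KYKKKK
KKKKKK
After op 2 paint(3,1,W):
KKKKKK
KKKKKK
KKKKKK
KWKKKK
KYKKKK
KYKKKK
KYKKKK
KKKKKK
After op 3 paint(0,2,K):
KKKKKK
KKKKKK
KKKKKK
KWKKKK
KYKKKK
KYKKKK
KYKKKK
KKKKKK
After op 4 paint(6,3,G):
KKKKKK
KKKKKK
KKKKKK
KWKKKK
KYKKKK
KYKKKK
KYKGKK
KKKKKK
After op 5 fill(6,3,G) [0 cells changed]:
KKKKKK
KKKKKK
KKKKKK
KWKKKK
KYKKKK
KYKKKK
KYKGKK
KKKKKK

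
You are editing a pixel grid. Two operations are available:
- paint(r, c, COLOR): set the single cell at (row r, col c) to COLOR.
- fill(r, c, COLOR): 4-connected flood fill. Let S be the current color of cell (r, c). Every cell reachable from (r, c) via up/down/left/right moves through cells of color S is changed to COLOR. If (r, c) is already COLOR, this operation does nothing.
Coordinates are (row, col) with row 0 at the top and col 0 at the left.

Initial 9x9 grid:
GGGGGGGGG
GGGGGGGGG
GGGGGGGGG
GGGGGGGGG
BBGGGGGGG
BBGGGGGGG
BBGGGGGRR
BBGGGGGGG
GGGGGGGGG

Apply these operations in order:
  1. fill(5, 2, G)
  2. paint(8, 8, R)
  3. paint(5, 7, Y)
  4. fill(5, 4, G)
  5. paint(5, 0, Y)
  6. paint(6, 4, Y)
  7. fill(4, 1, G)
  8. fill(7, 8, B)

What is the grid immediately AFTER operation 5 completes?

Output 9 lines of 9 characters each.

After op 1 fill(5,2,G) [0 cells changed]:
GGGGGGGGG
GGGGGGGGG
GGGGGGGGG
GGGGGGGGG
BBGGGGGGG
BBGGGGGGG
BBGGGGGRR
BBGGGGGGG
GGGGGGGGG
After op 2 paint(8,8,R):
GGGGGGGGG
GGGGGGGGG
GGGGGGGGG
GGGGGGGGG
BBGGGGGGG
BBGGGGGGG
BBGGGGGRR
BBGGGGGGG
GGGGGGGGR
After op 3 paint(5,7,Y):
GGGGGGGGG
GGGGGGGGG
GGGGGGGGG
GGGGGGGGG
BBGGGGGGG
BBGGGGGYG
BBGGGGGRR
BBGGGGGGG
GGGGGGGGR
After op 4 fill(5,4,G) [0 cells changed]:
GGGGGGGGG
GGGGGGGGG
GGGGGGGGG
GGGGGGGGG
BBGGGGGGG
BBGGGGGYG
BBGGGGGRR
BBGGGGGGG
GGGGGGGGR
After op 5 paint(5,0,Y):
GGGGGGGGG
GGGGGGGGG
GGGGGGGGG
GGGGGGGGG
BBGGGGGGG
YBGGGGGYG
BBGGGGGRR
BBGGGGGGG
GGGGGGGGR

Answer: GGGGGGGGG
GGGGGGGGG
GGGGGGGGG
GGGGGGGGG
BBGGGGGGG
YBGGGGGYG
BBGGGGGRR
BBGGGGGGG
GGGGGGGGR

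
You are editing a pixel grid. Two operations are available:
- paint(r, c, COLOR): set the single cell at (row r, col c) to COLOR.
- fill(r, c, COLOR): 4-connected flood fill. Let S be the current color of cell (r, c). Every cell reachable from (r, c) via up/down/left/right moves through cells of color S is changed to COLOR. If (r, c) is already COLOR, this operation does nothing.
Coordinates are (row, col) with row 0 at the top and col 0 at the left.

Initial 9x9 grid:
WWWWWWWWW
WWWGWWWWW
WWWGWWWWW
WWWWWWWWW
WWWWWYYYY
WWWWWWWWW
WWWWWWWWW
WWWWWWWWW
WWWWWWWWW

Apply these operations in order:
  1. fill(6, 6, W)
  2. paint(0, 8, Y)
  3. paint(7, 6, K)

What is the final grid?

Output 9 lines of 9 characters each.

After op 1 fill(6,6,W) [0 cells changed]:
WWWWWWWWW
WWWGWWWWW
WWWGWWWWW
WWWWWWWWW
WWWWWYYYY
WWWWWWWWW
WWWWWWWWW
WWWWWWWWW
WWWWWWWWW
After op 2 paint(0,8,Y):
WWWWWWWWY
WWWGWWWWW
WWWGWWWWW
WWWWWWWWW
WWWWWYYYY
WWWWWWWWW
WWWWWWWWW
WWWWWWWWW
WWWWWWWWW
After op 3 paint(7,6,K):
WWWWWWWWY
WWWGWWWWW
WWWGWWWWW
WWWWWWWWW
WWWWWYYYY
WWWWWWWWW
WWWWWWWWW
WWWWWWKWW
WWWWWWWWW

Answer: WWWWWWWWY
WWWGWWWWW
WWWGWWWWW
WWWWWWWWW
WWWWWYYYY
WWWWWWWWW
WWWWWWWWW
WWWWWWKWW
WWWWWWWWW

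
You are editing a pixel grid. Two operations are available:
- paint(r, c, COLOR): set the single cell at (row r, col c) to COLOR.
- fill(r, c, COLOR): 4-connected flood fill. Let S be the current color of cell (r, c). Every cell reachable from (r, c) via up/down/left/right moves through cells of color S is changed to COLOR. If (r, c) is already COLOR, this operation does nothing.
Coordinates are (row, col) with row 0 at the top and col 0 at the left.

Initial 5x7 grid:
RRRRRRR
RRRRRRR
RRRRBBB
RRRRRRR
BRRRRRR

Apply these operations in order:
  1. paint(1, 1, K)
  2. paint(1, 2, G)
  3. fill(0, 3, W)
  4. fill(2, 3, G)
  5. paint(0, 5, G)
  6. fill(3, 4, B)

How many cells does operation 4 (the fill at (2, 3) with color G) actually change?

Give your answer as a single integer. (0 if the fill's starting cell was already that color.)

After op 1 paint(1,1,K):
RRRRRRR
RKRRRRR
RRRRBBB
RRRRRRR
BRRRRRR
After op 2 paint(1,2,G):
RRRRRRR
RKGRRRR
RRRRBBB
RRRRRRR
BRRRRRR
After op 3 fill(0,3,W) [29 cells changed]:
WWWWWWW
WKGWWWW
WWWWBBB
WWWWWWW
BWWWWWW
After op 4 fill(2,3,G) [29 cells changed]:
GGGGGGG
GKGGGGG
GGGGBBB
GGGGGGG
BGGGGGG

Answer: 29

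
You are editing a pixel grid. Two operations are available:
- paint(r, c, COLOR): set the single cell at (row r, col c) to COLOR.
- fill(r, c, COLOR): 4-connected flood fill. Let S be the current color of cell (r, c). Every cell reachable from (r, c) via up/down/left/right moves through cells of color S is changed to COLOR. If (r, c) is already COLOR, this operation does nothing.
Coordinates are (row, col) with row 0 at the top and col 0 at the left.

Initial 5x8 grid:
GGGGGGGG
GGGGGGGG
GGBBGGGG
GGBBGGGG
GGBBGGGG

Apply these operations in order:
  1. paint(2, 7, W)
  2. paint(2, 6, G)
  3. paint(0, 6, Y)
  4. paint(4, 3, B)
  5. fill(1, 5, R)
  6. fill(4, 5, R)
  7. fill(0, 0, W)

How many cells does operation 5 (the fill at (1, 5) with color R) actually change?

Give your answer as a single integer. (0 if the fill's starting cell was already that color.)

Answer: 32

Derivation:
After op 1 paint(2,7,W):
GGGGGGGG
GGGGGGGG
GGBBGGGW
GGBBGGGG
GGBBGGGG
After op 2 paint(2,6,G):
GGGGGGGG
GGGGGGGG
GGBBGGGW
GGBBGGGG
GGBBGGGG
After op 3 paint(0,6,Y):
GGGGGGYG
GGGGGGGG
GGBBGGGW
GGBBGGGG
GGBBGGGG
After op 4 paint(4,3,B):
GGGGGGYG
GGGGGGGG
GGBBGGGW
GGBBGGGG
GGBBGGGG
After op 5 fill(1,5,R) [32 cells changed]:
RRRRRRYR
RRRRRRRR
RRBBRRRW
RRBBRRRR
RRBBRRRR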